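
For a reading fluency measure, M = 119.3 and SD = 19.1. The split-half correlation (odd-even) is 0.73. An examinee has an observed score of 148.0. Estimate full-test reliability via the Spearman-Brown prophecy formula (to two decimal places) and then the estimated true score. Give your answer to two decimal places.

143.41

Spearman-Brown: ρ = 2r/(1 + r) = 2(0.73)/(1 + 0.73) = 1.460/1.73 = 0.8439 → 0.84
T̂ = 0.84(148.0) + 0.16(119.3) = 124.320 + 19.088 = 143.408 → 143.41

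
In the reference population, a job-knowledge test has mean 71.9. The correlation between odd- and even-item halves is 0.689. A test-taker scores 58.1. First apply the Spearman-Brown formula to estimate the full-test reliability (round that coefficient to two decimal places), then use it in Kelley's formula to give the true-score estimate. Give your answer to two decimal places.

Spearman-Brown: ρ = 2r/(1 + r) = 2(0.689)/(1 + 0.689) = 1.3780/1.689 = 0.8159 → 0.82
Kelley's formula gives T̂ = 0.82·58.1 + 0.18·71.9 = 47.642 + 12.942 = 60.584.

60.58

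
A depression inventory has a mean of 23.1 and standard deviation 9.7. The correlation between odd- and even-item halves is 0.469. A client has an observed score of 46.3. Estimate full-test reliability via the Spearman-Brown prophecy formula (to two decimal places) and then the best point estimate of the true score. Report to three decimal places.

37.948

Spearman-Brown: ρ = 2r/(1 + r) = 2(0.469)/(1 + 0.469) = 0.9380/1.469 = 0.6385 → 0.64
T̂ = ρX + (1 − ρ)μ
  = 0.64 × 46.3 + 0.36 × 23.1
  = 29.632 + 8.316
  = 37.9480
  ≈ 37.948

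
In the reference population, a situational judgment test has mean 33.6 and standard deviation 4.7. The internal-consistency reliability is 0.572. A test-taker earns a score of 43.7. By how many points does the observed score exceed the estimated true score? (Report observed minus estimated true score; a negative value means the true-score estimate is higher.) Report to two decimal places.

4.32

T̂ = ρX + (1 − ρ)μ
  = 0.572 × 43.7 + 0.428 × 33.6
  = 24.9964 + 14.3808
  = 39.3772
  ≈ 39.377
X − T̂ = 43.7 − 39.377 = 4.323 → 4.32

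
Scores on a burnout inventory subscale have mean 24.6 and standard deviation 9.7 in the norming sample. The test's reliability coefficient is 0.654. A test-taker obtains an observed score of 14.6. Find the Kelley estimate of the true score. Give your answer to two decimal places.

18.06

T̂ = 0.654(14.6) + 0.346(24.6) = 9.5484 + 8.5116 = 18.060 → 18.06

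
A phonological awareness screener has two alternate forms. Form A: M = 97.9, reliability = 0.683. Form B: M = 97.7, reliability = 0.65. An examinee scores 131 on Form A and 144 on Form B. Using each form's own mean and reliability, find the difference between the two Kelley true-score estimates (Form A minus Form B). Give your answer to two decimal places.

T̂_A = 0.683(131) + 0.317(97.9) = 120.5073
T̂_B = 0.65(144) + 0.35(97.7) = 127.7950
T̂_A − T̂_B = -7.2877

-7.29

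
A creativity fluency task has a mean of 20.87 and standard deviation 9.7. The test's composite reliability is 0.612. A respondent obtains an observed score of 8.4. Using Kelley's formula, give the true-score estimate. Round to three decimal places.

Weight the observed score by reliability and the mean by (1 − reliability): T̂ = 0.612·8.4 + 0.388·20.87 = 5.1408 + 8.09756 = 13.2384.

13.238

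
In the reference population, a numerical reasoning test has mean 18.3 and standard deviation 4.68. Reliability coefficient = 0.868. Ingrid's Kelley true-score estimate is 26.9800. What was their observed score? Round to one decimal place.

28.3

T̂ = ρX + (1 − ρ)μ  ⇒  X = (T̂ − (1 − ρ)μ) / ρ
X = (26.9800 − 0.132 × 18.3) / 0.868 = (26.9800 − 2.4156) / 0.868 = 24.5644 / 0.868 = 28.300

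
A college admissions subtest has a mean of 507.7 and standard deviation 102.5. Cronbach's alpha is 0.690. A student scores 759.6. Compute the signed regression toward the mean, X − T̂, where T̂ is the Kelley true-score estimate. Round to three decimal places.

T̂ = ρX + (1 − ρ)μ
  = 0.690 × 759.6 + 0.310 × 507.7
  = 524.1240 + 157.3870
  = 681.51100
  ≈ 681.5110
X − T̂ = 759.6 − 681.5110 = 78.0890 → 78.089

78.089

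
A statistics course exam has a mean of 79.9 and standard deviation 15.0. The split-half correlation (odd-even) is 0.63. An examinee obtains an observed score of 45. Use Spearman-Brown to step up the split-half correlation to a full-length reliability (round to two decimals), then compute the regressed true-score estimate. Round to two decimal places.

Spearman-Brown: ρ = 2r/(1 + r) = 2(0.63)/(1 + 0.63) = 1.260/1.63 = 0.7730 → 0.77
Regress the observed score toward the mean by the unreliability: T̂ = 0.77·45 + 0.23·79.9 = 34.65 + 18.377 = 53.027.

53.03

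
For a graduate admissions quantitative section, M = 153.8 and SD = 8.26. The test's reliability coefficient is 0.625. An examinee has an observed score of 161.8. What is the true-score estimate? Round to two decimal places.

158.80

T̂ = ρX + (1 − ρ)μ
  = 0.625 × 161.8 + 0.375 × 153.8
  = 101.1250 + 57.6750
  = 158.800
  ≈ 158.80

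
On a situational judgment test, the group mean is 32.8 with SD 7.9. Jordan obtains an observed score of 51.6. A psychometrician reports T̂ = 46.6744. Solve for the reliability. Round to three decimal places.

0.738

T̂ = ρX + (1 − ρ)μ  ⇒  T̂ − μ = ρ(X − μ)
ρ = (T̂ − μ)/(X − μ) = (46.6744 − 32.8) / (51.6 − 32.8) = 13.8744 / 18.8 = 0.73800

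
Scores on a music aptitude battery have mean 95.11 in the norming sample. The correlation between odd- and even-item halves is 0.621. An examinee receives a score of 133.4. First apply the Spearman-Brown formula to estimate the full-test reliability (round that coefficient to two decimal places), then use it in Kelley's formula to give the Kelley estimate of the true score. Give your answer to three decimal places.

Spearman-Brown: ρ = 2r/(1 + r) = 2(0.621)/(1 + 0.621) = 1.2420/1.621 = 0.7662 → 0.77
Weight the observed score by reliability and the mean by (1 − reliability): T̂ = 0.77·133.4 + 0.23·95.11 = 102.718 + 21.8753 = 124.5933.

124.593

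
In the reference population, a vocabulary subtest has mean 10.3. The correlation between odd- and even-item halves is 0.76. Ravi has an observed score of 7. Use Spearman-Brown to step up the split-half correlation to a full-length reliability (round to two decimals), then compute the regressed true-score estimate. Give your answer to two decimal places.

Spearman-Brown: ρ = 2r/(1 + r) = 2(0.76)/(1 + 0.76) = 1.520/1.76 = 0.8636 → 0.86
Kelley's formula gives T̂ = 0.86·7 + 0.14·10.3 = 6.02 + 1.442 = 7.462.

7.46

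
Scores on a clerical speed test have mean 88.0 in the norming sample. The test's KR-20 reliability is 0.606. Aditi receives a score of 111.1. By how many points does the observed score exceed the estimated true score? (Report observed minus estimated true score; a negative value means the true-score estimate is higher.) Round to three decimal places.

T̂ = 0.606(111.1) + 0.394(88.0) = 67.3266 + 34.6720 = 101.99860 → 101.9986
X − T̂ = 111.1 − 101.9986 = 9.1014 → 9.101

9.101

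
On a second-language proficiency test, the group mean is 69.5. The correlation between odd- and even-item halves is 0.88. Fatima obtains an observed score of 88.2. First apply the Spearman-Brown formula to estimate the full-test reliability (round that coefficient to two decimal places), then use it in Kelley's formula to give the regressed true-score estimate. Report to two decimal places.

87.08

Spearman-Brown: ρ = 2r/(1 + r) = 2(0.88)/(1 + 0.88) = 1.760/1.88 = 0.9362 → 0.94
Weight the observed score by reliability and the mean by (1 − reliability): T̂ = 0.94·88.2 + 0.06·69.5 = 82.908 + 4.170 = 87.078.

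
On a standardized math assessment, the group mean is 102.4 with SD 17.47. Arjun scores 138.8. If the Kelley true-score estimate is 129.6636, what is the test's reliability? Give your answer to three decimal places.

T̂ = ρX + (1 − ρ)μ  ⇒  T̂ − μ = ρ(X − μ)
ρ = (T̂ − μ)/(X − μ) = (129.6636 − 102.4) / (138.8 − 102.4) = 27.2636 / 36.4 = 0.74900

0.749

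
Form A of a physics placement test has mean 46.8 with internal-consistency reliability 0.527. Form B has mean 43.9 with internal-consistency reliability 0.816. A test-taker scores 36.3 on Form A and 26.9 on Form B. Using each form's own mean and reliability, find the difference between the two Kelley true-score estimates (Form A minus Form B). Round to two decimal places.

T̂_A = 0.527(36.3) + 0.473(46.8) = 41.2665
T̂_B = 0.816(26.9) + 0.184(43.9) = 30.0280
T̂_A − T̂_B = 11.2385

11.24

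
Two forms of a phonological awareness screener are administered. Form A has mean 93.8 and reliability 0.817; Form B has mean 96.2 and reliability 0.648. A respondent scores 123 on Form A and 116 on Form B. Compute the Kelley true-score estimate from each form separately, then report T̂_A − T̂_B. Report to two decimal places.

T̂_A = 0.817(123) + 0.183(93.8) = 117.6564
T̂_B = 0.648(116) + 0.352(96.2) = 109.0304
T̂_A − T̂_B = 8.6260

8.63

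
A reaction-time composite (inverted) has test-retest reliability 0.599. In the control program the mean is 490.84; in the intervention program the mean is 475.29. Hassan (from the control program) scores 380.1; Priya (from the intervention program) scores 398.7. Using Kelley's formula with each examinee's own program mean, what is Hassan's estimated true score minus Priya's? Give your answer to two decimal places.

T̂_Hassan = 0.599(380.1) + 0.401(490.84) = 424.5067
T̂_Priya = 0.599(398.7) + 0.401(475.29) = 429.4126
Difference = 424.5067 − 429.4126 = -4.9058

-4.91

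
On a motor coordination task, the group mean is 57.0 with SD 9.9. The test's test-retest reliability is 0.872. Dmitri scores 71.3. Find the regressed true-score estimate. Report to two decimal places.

69.47

Regress the observed score toward the mean by the unreliability: T̂ = 0.872·71.3 + 0.128·57.0 = 62.1736 + 7.2960 = 69.470.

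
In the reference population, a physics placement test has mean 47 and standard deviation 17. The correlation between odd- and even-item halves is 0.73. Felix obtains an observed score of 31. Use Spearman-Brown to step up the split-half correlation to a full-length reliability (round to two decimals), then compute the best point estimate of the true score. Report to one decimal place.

33.6

Spearman-Brown: ρ = 2r/(1 + r) = 2(0.73)/(1 + 0.73) = 1.460/1.73 = 0.8439 → 0.84
T̂ = ρX + (1 − ρ)μ
  = 0.84 × 31 + 0.16 × 47
  = 26.04 + 7.52
  = 33.56
  ≈ 33.6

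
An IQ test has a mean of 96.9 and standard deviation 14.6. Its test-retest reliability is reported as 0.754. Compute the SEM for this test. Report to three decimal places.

SEM = SD · √(1 − ρ) = 14.6 × √0.246 = 14.6 × 0.4960 = 7.2414

7.241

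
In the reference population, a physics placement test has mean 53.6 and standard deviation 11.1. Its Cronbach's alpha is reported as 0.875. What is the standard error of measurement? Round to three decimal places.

3.924

SEM = SD · √(1 − ρ) = 11.1 × √0.125 = 11.1 × 0.3536 = 3.9244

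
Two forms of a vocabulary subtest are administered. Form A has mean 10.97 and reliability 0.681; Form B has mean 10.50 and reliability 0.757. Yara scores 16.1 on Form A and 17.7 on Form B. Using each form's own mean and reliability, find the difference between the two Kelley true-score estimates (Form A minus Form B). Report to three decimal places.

T̂_A = 0.681(16.1) + 0.319(10.97) = 14.46353
T̂_B = 0.757(17.7) + 0.243(10.50) = 15.95040
T̂_A − T̂_B = -1.48687

-1.487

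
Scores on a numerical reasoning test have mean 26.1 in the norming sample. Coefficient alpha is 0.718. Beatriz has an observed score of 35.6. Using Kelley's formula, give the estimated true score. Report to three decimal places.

32.921

T̂ = ρX + (1 − ρ)μ
  = 0.718 × 35.6 + 0.282 × 26.1
  = 25.5608 + 7.3602
  = 32.9210
  ≈ 32.921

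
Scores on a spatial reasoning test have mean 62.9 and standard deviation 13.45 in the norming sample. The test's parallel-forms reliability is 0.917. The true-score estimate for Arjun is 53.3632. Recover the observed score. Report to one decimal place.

52.5

T̂ = ρX + (1 − ρ)μ  ⇒  X = (T̂ − (1 − ρ)μ) / ρ
X = (53.3632 − 0.083 × 62.9) / 0.917 = (53.3632 − 5.2207) / 0.917 = 48.1425 / 0.917 = 52.500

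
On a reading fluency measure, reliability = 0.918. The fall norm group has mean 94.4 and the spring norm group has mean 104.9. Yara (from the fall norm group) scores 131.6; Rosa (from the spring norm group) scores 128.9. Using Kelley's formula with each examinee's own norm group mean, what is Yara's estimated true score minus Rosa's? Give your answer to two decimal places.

T̂_Yara = 0.918(131.6) + 0.082(94.4) = 128.5496
T̂_Rosa = 0.918(128.9) + 0.082(104.9) = 126.9320
Difference = 128.5496 − 126.9320 = 1.6176

1.62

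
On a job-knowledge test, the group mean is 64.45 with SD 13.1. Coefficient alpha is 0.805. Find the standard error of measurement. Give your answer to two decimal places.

SEM = SD · √(1 − ρ) = 13.1 × √0.195 = 13.1 × 0.4416 = 5.785

5.78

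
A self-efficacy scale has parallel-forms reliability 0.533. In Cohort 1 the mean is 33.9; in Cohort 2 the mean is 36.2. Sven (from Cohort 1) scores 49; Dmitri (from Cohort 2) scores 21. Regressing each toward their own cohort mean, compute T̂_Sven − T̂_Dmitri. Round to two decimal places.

T̂_Sven = 0.533(49) + 0.467(33.9) = 41.9483
T̂_Dmitri = 0.533(21) + 0.467(36.2) = 28.0984
Difference = 41.9483 − 28.0984 = 13.8499

13.85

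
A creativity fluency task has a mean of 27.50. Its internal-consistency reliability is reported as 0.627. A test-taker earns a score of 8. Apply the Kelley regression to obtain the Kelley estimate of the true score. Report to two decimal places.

Kelley's formula gives T̂ = 0.627·8 + 0.373·27.50 = 5.016 + 10.25750 = 15.274.

15.27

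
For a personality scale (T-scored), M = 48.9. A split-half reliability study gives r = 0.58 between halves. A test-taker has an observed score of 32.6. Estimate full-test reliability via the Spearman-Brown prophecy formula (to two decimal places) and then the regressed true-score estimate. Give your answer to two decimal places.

37.00

Spearman-Brown: ρ = 2r/(1 + r) = 2(0.58)/(1 + 0.58) = 1.160/1.58 = 0.7342 → 0.73
T̂ = ρX + (1 − ρ)μ
  = 0.73 × 32.6 + 0.27 × 48.9
  = 23.798 + 13.203
  = 37.001
  ≈ 37.00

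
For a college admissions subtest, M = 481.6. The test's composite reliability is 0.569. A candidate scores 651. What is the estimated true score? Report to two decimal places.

Regress the observed score toward the mean by the unreliability: T̂ = 0.569·651 + 0.431·481.6 = 370.419 + 207.5696 = 577.989.

577.99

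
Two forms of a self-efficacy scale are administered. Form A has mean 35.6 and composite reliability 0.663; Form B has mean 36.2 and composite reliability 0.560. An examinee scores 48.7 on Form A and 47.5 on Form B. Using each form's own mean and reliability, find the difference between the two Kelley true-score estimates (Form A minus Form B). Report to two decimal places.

T̂_A = 0.663(48.7) + 0.337(35.6) = 44.2853
T̂_B = 0.560(47.5) + 0.440(36.2) = 42.5280
T̂_A − T̂_B = 1.7573

1.76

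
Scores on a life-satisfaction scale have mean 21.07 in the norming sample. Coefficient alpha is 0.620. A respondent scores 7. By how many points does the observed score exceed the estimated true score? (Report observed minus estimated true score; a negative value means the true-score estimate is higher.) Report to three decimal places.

-5.347

T̂ = ρX + (1 − ρ)μ
  = 0.620 × 7 + 0.380 × 21.07
  = 4.340 + 8.00660
  = 12.34660
  ≈ 12.3466
X − T̂ = 7 − 12.3466 = -5.3466 → -5.347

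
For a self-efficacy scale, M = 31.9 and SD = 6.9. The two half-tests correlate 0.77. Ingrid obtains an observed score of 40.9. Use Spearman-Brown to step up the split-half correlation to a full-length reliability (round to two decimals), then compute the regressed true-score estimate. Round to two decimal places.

Spearman-Brown: ρ = 2r/(1 + r) = 2(0.77)/(1 + 0.77) = 1.540/1.77 = 0.8701 → 0.87
T̂ = 0.87(40.9) + 0.13(31.9) = 35.583 + 4.147 = 39.730 → 39.73

39.73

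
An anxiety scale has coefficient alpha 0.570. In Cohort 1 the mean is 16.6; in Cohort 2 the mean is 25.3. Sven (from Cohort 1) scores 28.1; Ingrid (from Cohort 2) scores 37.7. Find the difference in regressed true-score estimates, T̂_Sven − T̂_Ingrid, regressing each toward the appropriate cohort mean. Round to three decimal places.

-9.213

T̂_Sven = 0.570(28.1) + 0.430(16.6) = 23.15500
T̂_Ingrid = 0.570(37.7) + 0.430(25.3) = 32.36800
Difference = 23.15500 − 32.36800 = -9.21300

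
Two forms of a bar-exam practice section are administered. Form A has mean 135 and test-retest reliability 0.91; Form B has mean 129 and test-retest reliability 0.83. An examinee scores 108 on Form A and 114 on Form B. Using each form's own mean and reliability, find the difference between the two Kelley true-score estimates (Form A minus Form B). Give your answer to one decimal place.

T̂_A = 0.91(108) + 0.09(135) = 110.430
T̂_B = 0.83(114) + 0.17(129) = 116.550
T̂_A − T̂_B = -6.120

-6.1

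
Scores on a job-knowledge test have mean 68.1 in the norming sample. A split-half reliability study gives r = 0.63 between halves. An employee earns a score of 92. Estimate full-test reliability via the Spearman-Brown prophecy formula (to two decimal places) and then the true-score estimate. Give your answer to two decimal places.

Spearman-Brown: ρ = 2r/(1 + r) = 2(0.63)/(1 + 0.63) = 1.260/1.63 = 0.7730 → 0.77
T̂ = 0.77(92) + 0.23(68.1) = 70.84 + 15.663 = 86.503 → 86.50

86.50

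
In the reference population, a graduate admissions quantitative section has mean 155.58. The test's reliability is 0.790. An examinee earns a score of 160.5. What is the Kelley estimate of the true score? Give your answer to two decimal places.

159.47

Kelley's formula gives T̂ = 0.790·160.5 + 0.210·155.58 = 126.7950 + 32.67180 = 159.467.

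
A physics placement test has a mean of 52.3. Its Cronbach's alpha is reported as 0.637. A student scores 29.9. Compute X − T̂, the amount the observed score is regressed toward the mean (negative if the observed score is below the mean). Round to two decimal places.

-8.13

T̂ = 0.637(29.9) + 0.363(52.3) = 19.0463 + 18.9849 = 38.0312 → 38.031
X − T̂ = 29.9 − 38.031 = -8.131 → -8.13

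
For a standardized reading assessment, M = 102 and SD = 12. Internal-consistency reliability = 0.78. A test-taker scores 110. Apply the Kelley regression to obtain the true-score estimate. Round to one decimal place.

108.2

Regress the observed score toward the mean by the unreliability: T̂ = 0.78·110 + 0.22·102 = 85.80 + 22.44 = 108.24.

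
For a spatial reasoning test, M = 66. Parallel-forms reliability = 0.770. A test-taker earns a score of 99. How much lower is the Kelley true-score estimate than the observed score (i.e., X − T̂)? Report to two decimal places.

T̂ = ρX + (1 − ρ)μ
  = 0.770 × 99 + 0.230 × 66
  = 76.230 + 15.180
  = 91.4100
  ≈ 91.410
X − T̂ = 99 − 91.410 = 7.590 → 7.59

7.59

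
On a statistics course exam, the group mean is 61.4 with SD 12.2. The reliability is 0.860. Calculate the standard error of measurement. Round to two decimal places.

4.56

SEM = SD · √(1 − ρ) = 12.2 × √0.140 = 12.2 × 0.3742 = 4.565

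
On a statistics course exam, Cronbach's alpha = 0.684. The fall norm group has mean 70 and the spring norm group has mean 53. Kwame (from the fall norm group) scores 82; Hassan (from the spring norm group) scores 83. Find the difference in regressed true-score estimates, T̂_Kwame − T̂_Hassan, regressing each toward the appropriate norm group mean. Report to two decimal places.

T̂_Kwame = 0.684(82) + 0.316(70) = 78.2080
T̂_Hassan = 0.684(83) + 0.316(53) = 73.5200
Difference = 78.2080 − 73.5200 = 4.6880

4.69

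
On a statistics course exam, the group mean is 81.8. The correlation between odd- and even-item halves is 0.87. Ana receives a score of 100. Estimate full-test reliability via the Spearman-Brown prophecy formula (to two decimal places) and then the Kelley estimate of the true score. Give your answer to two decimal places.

98.73

Spearman-Brown: ρ = 2r/(1 + r) = 2(0.87)/(1 + 0.87) = 1.740/1.87 = 0.9305 → 0.93
Regress the observed score toward the mean by the unreliability: T̂ = 0.93·100 + 0.07·81.8 = 93.00 + 5.726 = 98.726.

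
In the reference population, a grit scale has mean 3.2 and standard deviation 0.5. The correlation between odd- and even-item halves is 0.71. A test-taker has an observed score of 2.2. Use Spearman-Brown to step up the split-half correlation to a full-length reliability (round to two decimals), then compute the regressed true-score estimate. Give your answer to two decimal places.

Spearman-Brown: ρ = 2r/(1 + r) = 2(0.71)/(1 + 0.71) = 1.420/1.71 = 0.8304 → 0.83
T̂ = 0.83(2.2) + 0.17(3.2) = 1.826 + 0.544 = 2.370 → 2.37

2.37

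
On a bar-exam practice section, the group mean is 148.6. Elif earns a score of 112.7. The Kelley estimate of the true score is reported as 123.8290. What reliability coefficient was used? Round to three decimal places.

T̂ = ρX + (1 − ρ)μ  ⇒  T̂ − μ = ρ(X − μ)
ρ = (T̂ − μ)/(X − μ) = (123.8290 − 148.6) / (112.7 − 148.6) = -24.7710 / -35.9 = 0.69000

0.690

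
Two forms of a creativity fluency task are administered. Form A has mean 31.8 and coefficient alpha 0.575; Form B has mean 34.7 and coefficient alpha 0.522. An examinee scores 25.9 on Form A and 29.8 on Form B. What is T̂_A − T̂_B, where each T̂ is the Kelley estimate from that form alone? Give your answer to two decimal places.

-3.73

T̂_A = 0.575(25.9) + 0.425(31.8) = 28.4075
T̂_B = 0.522(29.8) + 0.478(34.7) = 32.1422
T̂_A − T̂_B = -3.7347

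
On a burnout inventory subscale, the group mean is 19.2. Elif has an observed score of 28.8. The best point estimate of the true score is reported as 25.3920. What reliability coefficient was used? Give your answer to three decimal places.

T̂ = ρX + (1 − ρ)μ  ⇒  T̂ − μ = ρ(X − μ)
ρ = (T̂ − μ)/(X − μ) = (25.3920 − 19.2) / (28.8 − 19.2) = 6.1920 / 9.6 = 0.64500

0.645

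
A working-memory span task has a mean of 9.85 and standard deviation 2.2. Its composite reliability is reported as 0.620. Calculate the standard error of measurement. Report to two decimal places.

SEM = SD · √(1 − ρ) = 2.2 × √0.380 = 2.2 × 0.6164 = 1.356

1.36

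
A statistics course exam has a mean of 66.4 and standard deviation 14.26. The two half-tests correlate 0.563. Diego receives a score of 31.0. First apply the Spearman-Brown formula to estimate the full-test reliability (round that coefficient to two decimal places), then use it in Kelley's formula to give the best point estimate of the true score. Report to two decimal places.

40.91

Spearman-Brown: ρ = 2r/(1 + r) = 2(0.563)/(1 + 0.563) = 1.1260/1.563 = 0.7204 → 0.72
T̂ = 0.72(31.0) + 0.28(66.4) = 22.320 + 18.592 = 40.912 → 40.91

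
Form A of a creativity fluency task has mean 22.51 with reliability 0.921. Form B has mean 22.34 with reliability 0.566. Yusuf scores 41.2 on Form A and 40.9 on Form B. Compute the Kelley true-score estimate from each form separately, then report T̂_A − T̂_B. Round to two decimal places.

T̂_A = 0.921(41.2) + 0.079(22.51) = 39.7235
T̂_B = 0.566(40.9) + 0.434(22.34) = 32.8450
T̂_A − T̂_B = 6.8785

6.88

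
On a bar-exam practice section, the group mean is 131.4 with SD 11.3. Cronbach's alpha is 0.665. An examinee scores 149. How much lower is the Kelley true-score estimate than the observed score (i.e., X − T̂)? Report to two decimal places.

5.90

T̂ = ρX + (1 − ρ)μ
  = 0.665 × 149 + 0.335 × 131.4
  = 99.085 + 44.0190
  = 143.1040
  ≈ 143.104
X − T̂ = 149 − 143.104 = 5.896 → 5.90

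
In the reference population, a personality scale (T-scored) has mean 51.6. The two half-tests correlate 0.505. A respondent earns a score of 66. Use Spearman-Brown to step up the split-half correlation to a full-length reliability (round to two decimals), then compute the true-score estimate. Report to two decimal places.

Spearman-Brown: ρ = 2r/(1 + r) = 2(0.505)/(1 + 0.505) = 1.0100/1.505 = 0.6711 → 0.67
Weight the observed score by reliability and the mean by (1 − reliability): T̂ = 0.67·66 + 0.33·51.6 = 44.22 + 17.028 = 61.248.

61.25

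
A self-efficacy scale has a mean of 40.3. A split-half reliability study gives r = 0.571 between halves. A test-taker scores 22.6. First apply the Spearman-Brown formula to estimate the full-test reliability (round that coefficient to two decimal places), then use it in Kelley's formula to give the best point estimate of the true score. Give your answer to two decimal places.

Spearman-Brown: ρ = 2r/(1 + r) = 2(0.571)/(1 + 0.571) = 1.1420/1.571 = 0.7269 → 0.73
T̂ = ρX + (1 − ρ)μ
  = 0.73 × 22.6 + 0.27 × 40.3
  = 16.498 + 10.881
  = 27.379
  ≈ 27.38

27.38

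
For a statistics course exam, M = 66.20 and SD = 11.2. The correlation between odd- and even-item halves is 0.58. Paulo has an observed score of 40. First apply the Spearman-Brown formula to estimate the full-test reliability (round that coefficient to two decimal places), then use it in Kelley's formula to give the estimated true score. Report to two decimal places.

47.07

Spearman-Brown: ρ = 2r/(1 + r) = 2(0.58)/(1 + 0.58) = 1.160/1.58 = 0.7342 → 0.73
Kelley's formula gives T̂ = 0.73·40 + 0.27·66.20 = 29.20 + 17.8740 = 47.074.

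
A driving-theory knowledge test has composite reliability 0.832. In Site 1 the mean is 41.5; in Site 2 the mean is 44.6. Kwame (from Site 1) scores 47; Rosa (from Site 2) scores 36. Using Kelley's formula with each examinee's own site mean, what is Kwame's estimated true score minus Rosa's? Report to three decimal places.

T̂_Kwame = 0.832(47) + 0.168(41.5) = 46.07600
T̂_Rosa = 0.832(36) + 0.168(44.6) = 37.44480
Difference = 46.07600 − 37.44480 = 8.63120

8.631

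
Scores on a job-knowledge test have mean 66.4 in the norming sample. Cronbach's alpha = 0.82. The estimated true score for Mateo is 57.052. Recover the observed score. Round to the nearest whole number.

T̂ = ρX + (1 − ρ)μ  ⇒  X = (T̂ − (1 − ρ)μ) / ρ
X = (57.052 − 0.18 × 66.4) / 0.82 = (57.052 − 11.952) / 0.82 = 45.100 / 0.82 = 55.00

55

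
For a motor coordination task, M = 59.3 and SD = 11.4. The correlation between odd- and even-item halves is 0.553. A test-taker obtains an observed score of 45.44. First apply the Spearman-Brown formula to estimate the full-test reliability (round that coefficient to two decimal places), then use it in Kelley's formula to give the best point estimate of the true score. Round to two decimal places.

Spearman-Brown: ρ = 2r/(1 + r) = 2(0.553)/(1 + 0.553) = 1.1060/1.553 = 0.7122 → 0.71
T̂ = ρX + (1 − ρ)μ
  = 0.71 × 45.44 + 0.29 × 59.3
  = 32.2624 + 17.197
  = 49.459
  ≈ 49.46

49.46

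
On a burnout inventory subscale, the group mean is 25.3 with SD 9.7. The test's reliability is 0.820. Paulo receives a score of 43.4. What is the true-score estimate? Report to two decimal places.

40.14

T̂ = 0.820(43.4) + 0.180(25.3) = 35.5880 + 4.5540 = 40.142 → 40.14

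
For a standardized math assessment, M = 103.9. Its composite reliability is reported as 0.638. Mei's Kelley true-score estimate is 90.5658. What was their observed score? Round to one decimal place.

83.0

T̂ = ρX + (1 − ρ)μ  ⇒  X = (T̂ − (1 − ρ)μ) / ρ
X = (90.5658 − 0.362 × 103.9) / 0.638 = (90.5658 − 37.6118) / 0.638 = 52.9540 / 0.638 = 83.000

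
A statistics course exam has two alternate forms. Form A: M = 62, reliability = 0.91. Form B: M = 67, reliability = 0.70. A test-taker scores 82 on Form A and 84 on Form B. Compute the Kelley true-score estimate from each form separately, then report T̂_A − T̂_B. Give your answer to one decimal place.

1.3

T̂_A = 0.91(82) + 0.09(62) = 80.200
T̂_B = 0.70(84) + 0.30(67) = 78.900
T̂_A − T̂_B = 1.300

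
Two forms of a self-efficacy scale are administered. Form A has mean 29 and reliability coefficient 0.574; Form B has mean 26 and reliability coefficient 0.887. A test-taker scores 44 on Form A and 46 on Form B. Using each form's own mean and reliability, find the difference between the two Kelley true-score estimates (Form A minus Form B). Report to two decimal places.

-6.13

T̂_A = 0.574(44) + 0.426(29) = 37.6100
T̂_B = 0.887(46) + 0.113(26) = 43.7400
T̂_A − T̂_B = -6.1300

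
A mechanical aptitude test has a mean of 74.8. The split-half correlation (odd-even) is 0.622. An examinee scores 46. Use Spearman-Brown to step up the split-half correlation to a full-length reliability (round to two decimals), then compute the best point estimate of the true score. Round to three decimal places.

Spearman-Brown: ρ = 2r/(1 + r) = 2(0.622)/(1 + 0.622) = 1.2440/1.622 = 0.7670 → 0.77
T̂ = ρX + (1 − ρ)μ
  = 0.77 × 46 + 0.23 × 74.8
  = 35.42 + 17.204
  = 52.6240
  ≈ 52.624

52.624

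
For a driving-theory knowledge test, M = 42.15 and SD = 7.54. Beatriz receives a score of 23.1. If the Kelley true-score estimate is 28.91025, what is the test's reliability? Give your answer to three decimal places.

0.695

T̂ = ρX + (1 − ρ)μ  ⇒  T̂ − μ = ρ(X − μ)
ρ = (T̂ − μ)/(X − μ) = (28.91025 − 42.15) / (23.1 − 42.15) = -13.23975 / -19.05 = 0.69500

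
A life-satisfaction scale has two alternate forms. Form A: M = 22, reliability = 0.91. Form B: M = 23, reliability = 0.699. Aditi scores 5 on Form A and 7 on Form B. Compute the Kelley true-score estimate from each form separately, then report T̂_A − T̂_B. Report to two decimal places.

-5.29

T̂_A = 0.91(5) + 0.09(22) = 6.5300
T̂_B = 0.699(7) + 0.301(23) = 11.8160
T̂_A − T̂_B = -5.2860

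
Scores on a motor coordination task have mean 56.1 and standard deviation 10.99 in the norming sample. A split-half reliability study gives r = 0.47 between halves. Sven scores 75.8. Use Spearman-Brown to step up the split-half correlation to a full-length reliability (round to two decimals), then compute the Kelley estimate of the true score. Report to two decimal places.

68.71

Spearman-Brown: ρ = 2r/(1 + r) = 2(0.47)/(1 + 0.47) = 0.940/1.47 = 0.6395 → 0.64
T̂ = 0.64(75.8) + 0.36(56.1) = 48.512 + 20.196 = 68.708 → 68.71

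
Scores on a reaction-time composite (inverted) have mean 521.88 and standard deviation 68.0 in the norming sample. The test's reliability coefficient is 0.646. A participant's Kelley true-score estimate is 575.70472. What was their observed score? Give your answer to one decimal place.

T̂ = ρX + (1 − ρ)μ  ⇒  X = (T̂ − (1 − ρ)μ) / ρ
X = (575.70472 − 0.354 × 521.88) / 0.646 = (575.70472 − 184.74552) / 0.646 = 390.95920 / 0.646 = 605.200

605.2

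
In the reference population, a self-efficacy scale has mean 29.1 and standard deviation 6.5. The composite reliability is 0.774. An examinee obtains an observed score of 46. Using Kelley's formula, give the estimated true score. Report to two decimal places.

42.18

T̂ = ρX + (1 − ρ)μ
  = 0.774 × 46 + 0.226 × 29.1
  = 35.604 + 6.5766
  = 42.181
  ≈ 42.18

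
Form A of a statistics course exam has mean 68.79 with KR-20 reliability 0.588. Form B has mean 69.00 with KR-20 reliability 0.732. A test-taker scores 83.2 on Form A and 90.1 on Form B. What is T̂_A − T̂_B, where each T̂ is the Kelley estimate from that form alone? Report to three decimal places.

-7.182

T̂_A = 0.588(83.2) + 0.412(68.79) = 77.26308
T̂_B = 0.732(90.1) + 0.268(69.00) = 84.44520
T̂_A − T̂_B = -7.18212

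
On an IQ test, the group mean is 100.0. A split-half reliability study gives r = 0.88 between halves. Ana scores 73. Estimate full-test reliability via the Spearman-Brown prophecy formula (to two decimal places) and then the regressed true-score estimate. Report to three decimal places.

Spearman-Brown: ρ = 2r/(1 + r) = 2(0.88)/(1 + 0.88) = 1.760/1.88 = 0.9362 → 0.94
Regress the observed score toward the mean by the unreliability: T̂ = 0.94·73 + 0.06·100.0 = 68.62 + 6.000 = 74.6200.

74.620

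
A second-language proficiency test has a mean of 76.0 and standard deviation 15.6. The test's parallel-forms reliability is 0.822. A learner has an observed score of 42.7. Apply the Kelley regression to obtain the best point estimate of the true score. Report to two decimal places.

T̂ = ρX + (1 − ρ)μ
  = 0.822 × 42.7 + 0.178 × 76.0
  = 35.0994 + 13.5280
  = 48.627
  ≈ 48.63

48.63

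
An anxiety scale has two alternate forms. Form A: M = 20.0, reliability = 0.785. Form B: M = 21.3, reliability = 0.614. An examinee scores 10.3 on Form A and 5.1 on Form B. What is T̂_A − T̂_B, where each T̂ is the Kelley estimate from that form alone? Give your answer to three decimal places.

1.032

T̂_A = 0.785(10.3) + 0.215(20.0) = 12.38550
T̂_B = 0.614(5.1) + 0.386(21.3) = 11.35320
T̂_A − T̂_B = 1.03230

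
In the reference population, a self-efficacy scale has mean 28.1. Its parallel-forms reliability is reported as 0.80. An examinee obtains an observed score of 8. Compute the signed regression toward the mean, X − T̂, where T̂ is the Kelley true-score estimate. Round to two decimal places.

T̂ = ρX + (1 − ρ)μ
  = 0.80 × 8 + 0.20 × 28.1
  = 6.40 + 5.620
  = 12.0200
  ≈ 12.020
X − T̂ = 8 − 12.020 = -4.020 → -4.02

-4.02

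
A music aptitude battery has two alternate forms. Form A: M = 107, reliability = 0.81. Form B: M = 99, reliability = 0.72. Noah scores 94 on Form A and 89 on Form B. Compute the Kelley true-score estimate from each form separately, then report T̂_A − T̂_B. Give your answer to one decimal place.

T̂_A = 0.81(94) + 0.19(107) = 96.470
T̂_B = 0.72(89) + 0.28(99) = 91.800
T̂_A − T̂_B = 4.670

4.7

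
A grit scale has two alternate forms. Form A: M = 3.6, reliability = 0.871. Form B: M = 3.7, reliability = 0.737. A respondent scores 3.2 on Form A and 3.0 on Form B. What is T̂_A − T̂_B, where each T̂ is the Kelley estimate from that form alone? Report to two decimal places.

T̂_A = 0.871(3.2) + 0.129(3.6) = 3.2516
T̂_B = 0.737(3.0) + 0.263(3.7) = 3.1841
T̂_A − T̂_B = 0.0675

0.07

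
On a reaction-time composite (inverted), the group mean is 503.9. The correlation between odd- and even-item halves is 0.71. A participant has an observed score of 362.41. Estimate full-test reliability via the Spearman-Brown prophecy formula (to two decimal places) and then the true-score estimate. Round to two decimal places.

Spearman-Brown: ρ = 2r/(1 + r) = 2(0.71)/(1 + 0.71) = 1.420/1.71 = 0.8304 → 0.83
T̂ = ρX + (1 − ρ)μ
  = 0.83 × 362.41 + 0.17 × 503.9
  = 300.8003 + 85.663
  = 386.463
  ≈ 386.46

386.46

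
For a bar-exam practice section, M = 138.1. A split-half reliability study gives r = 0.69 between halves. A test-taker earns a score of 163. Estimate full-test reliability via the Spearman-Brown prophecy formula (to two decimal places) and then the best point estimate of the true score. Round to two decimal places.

158.52

Spearman-Brown: ρ = 2r/(1 + r) = 2(0.69)/(1 + 0.69) = 1.380/1.69 = 0.8166 → 0.82
Weight the observed score by reliability and the mean by (1 − reliability): T̂ = 0.82·163 + 0.18·138.1 = 133.66 + 24.858 = 158.518.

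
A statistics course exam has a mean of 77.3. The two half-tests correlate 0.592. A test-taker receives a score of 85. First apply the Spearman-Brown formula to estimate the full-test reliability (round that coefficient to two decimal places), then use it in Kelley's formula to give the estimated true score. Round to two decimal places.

83.00

Spearman-Brown: ρ = 2r/(1 + r) = 2(0.592)/(1 + 0.592) = 1.1840/1.592 = 0.7437 → 0.74
Kelley's formula gives T̂ = 0.74·85 + 0.26·77.3 = 62.90 + 20.098 = 82.998.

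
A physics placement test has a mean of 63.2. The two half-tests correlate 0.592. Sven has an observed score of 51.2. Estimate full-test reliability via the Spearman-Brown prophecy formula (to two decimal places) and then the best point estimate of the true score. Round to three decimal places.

Spearman-Brown: ρ = 2r/(1 + r) = 2(0.592)/(1 + 0.592) = 1.1840/1.592 = 0.7437 → 0.74
T̂ = 0.74(51.2) + 0.26(63.2) = 37.888 + 16.432 = 54.3200 → 54.320

54.320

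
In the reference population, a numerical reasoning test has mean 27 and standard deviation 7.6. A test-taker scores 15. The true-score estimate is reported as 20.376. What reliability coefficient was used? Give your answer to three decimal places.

0.552

T̂ = ρX + (1 − ρ)μ  ⇒  T̂ − μ = ρ(X − μ)
ρ = (T̂ − μ)/(X − μ) = (20.376 − 27) / (15 − 27) = -6.624 / -12.0 = 0.55200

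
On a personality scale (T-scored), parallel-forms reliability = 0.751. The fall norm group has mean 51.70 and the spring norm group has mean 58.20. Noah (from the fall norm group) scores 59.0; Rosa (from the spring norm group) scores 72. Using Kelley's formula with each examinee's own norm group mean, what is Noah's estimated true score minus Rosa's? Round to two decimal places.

T̂_Noah = 0.751(59.0) + 0.249(51.70) = 57.1823
T̂_Rosa = 0.751(72) + 0.249(58.20) = 68.5638
Difference = 57.1823 − 68.5638 = -11.3815

-11.38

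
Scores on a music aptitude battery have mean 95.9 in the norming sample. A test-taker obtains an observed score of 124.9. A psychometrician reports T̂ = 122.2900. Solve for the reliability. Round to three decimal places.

0.910

T̂ = ρX + (1 − ρ)μ  ⇒  T̂ − μ = ρ(X − μ)
ρ = (T̂ − μ)/(X − μ) = (122.2900 − 95.9) / (124.9 − 95.9) = 26.3900 / 29.0 = 0.91000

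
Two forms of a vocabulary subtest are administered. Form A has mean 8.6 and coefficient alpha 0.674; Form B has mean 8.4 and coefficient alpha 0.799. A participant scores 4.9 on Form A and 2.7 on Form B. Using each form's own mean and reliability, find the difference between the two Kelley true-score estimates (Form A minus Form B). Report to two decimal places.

2.26

T̂_A = 0.674(4.9) + 0.326(8.6) = 6.1062
T̂_B = 0.799(2.7) + 0.201(8.4) = 3.8457
T̂_A − T̂_B = 2.2605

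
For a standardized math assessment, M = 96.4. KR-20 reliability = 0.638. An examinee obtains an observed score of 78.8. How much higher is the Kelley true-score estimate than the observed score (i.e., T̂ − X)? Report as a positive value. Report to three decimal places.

T̂ = 0.638(78.8) + 0.362(96.4) = 50.2744 + 34.8968 = 85.17120 → 85.1712
T̂ − X = 85.1712 − 78.8 = 6.3712 → 6.371

6.371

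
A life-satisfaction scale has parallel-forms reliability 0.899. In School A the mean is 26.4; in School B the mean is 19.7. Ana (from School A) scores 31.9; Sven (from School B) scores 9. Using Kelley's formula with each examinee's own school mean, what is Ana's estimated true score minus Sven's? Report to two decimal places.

21.26

T̂_Ana = 0.899(31.9) + 0.101(26.4) = 31.3445
T̂_Sven = 0.899(9) + 0.101(19.7) = 10.0807
Difference = 31.3445 − 10.0807 = 21.2638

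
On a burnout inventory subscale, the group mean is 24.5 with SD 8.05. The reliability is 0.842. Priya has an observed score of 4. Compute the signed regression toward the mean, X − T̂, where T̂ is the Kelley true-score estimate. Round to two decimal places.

-3.24

T̂ = 0.842(4) + 0.158(24.5) = 3.368 + 3.8710 = 7.2390 → 7.239
X − T̂ = 4 − 7.239 = -3.239 → -3.24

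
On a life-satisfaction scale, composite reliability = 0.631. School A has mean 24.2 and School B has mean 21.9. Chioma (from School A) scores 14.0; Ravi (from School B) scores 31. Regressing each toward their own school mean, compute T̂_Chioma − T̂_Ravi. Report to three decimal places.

T̂_Chioma = 0.631(14.0) + 0.369(24.2) = 17.76380
T̂_Ravi = 0.631(31) + 0.369(21.9) = 27.64210
Difference = 17.76380 − 27.64210 = -9.87830

-9.878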